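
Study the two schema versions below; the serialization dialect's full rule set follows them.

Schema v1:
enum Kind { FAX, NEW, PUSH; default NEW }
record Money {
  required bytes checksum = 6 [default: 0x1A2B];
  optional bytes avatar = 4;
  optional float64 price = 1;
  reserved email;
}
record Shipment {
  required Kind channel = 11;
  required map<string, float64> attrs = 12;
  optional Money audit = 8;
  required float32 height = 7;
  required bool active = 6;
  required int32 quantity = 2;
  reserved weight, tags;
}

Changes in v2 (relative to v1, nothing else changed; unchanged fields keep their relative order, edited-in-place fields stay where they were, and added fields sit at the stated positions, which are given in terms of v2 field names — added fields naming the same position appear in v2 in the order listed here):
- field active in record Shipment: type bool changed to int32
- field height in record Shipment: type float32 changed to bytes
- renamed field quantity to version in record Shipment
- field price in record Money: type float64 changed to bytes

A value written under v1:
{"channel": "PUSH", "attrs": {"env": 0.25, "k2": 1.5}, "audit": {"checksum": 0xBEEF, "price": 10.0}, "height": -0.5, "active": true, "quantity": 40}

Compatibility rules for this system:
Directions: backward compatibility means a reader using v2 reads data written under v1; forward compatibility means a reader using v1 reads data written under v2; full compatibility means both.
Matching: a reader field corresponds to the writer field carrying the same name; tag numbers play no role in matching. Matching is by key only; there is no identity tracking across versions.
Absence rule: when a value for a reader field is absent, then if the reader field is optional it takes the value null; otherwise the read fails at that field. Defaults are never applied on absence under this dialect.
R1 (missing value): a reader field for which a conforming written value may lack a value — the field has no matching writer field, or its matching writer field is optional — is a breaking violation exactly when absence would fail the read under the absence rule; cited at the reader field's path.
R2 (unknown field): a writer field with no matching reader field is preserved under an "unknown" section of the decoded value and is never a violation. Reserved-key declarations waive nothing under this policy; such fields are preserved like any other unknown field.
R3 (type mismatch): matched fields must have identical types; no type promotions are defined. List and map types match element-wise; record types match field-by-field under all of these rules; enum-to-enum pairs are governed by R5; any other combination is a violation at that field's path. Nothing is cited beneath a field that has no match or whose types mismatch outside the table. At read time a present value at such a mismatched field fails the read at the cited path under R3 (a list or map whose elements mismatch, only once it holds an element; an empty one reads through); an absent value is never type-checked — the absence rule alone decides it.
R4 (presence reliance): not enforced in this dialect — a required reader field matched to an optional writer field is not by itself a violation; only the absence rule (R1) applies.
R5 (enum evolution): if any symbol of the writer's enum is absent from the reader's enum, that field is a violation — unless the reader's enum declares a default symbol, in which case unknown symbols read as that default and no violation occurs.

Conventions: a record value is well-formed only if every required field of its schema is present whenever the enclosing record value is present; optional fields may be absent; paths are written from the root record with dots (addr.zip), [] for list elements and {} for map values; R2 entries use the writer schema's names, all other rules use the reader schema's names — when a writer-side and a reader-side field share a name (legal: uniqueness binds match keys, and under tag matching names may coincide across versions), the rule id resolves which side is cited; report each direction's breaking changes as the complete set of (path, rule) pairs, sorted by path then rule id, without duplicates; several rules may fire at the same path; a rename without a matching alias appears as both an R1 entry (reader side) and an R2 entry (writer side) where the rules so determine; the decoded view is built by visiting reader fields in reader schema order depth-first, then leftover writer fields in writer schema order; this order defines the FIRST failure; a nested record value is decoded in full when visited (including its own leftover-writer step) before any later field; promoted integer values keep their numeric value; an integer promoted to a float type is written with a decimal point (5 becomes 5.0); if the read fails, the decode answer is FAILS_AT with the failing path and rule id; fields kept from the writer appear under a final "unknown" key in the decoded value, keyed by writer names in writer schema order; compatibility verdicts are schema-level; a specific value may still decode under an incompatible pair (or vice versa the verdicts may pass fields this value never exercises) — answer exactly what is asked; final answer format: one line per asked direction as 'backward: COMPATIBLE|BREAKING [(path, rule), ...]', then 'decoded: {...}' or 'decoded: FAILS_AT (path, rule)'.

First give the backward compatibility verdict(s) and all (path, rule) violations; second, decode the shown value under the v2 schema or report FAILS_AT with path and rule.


in Shipment below, arrows point writer -> reader
backward analysis of Shipment with v2 as reader and v1 as writer:
  writer required, Kind -> Kind: reader channel maps from writer channel
  writer required, map<string, float64> -> map<string, float64>: reader attrs maps from writer attrs
  writer optional, Money -> Money: reader audit maps from writer audit
  writer required, float32 -> bytes: reader height maps from writer height
  writer required, bool -> int32: reader active maps from writer active
  no writer field matches reader version
  writer field quantity has no reader counterpart
  writer required, bytes -> bytes: reader audit.checksum maps from writer audit.checksum
  writer optional, bytes -> bytes: reader audit.avatar maps from writer audit.avatar
  writer optional, float64 -> bytes: reader audit.price maps from writer audit.price
  violation R3 at active
  violation R3 at audit.price
  violation R3 at height
  violation R1 at version
  backward on Shipment therefore BREAKING (4)
decode (reader v2):
  channel := "PUSH"
  attrs := {"env": 0.25, "k2": 1.5}
  audit.checksum := 0xBEEF
  audit.avatar := null (not supplied -> null)
  read fails at audit.price under R3
  => FAILS_AT (audit.price, R3)

backward: BREAKING [(active, R3), (audit.price, R3), (height, R3), (version, R1)]; decoded: FAILS_AT (audit.price, R3)


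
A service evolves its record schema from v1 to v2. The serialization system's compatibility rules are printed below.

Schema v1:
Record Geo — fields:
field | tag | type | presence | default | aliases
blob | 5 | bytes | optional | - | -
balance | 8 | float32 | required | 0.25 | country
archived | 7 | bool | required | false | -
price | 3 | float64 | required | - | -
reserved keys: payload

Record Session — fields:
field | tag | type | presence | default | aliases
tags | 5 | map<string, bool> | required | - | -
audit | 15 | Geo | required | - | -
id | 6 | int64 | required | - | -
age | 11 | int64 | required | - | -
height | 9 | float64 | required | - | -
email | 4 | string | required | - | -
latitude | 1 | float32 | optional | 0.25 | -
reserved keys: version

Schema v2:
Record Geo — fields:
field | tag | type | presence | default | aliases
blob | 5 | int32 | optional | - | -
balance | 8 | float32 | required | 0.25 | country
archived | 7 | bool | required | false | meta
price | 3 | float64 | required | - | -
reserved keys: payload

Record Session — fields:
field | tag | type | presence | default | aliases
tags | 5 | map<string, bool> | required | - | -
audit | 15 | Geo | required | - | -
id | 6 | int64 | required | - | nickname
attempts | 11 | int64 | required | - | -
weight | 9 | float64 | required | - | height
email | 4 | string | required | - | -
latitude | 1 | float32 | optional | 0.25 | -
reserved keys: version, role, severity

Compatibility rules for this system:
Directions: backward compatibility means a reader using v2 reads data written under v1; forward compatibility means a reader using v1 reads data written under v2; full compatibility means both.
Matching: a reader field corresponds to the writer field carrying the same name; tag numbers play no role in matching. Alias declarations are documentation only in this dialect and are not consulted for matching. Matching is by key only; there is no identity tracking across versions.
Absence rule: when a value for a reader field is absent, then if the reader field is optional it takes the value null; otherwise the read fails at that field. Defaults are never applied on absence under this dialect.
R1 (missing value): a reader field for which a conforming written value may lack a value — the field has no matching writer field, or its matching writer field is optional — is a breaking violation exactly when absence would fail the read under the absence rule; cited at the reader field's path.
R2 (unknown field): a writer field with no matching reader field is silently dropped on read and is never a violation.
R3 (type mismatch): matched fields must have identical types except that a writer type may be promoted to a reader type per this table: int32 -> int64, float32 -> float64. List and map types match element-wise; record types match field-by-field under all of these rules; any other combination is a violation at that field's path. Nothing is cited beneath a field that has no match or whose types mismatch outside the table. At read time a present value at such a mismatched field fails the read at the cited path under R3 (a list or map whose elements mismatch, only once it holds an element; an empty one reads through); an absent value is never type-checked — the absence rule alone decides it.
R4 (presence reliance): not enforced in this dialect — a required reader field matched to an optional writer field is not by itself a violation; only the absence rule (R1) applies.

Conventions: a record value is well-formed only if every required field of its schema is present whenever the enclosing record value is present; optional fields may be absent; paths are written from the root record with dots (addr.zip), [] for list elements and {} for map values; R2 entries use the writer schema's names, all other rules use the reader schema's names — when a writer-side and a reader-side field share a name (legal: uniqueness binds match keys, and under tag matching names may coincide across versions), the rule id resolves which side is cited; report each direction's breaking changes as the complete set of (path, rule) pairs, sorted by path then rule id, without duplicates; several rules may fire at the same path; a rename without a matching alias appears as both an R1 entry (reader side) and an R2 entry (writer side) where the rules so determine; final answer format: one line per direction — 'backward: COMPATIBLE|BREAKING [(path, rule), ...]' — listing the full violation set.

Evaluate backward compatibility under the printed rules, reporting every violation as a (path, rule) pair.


backward: BREAKING [(attempts, R1), (audit.blob, R3), (weight, R1)]

each type pair in Session: writer, then reader
checking backward for Session: reader v2 against writer v1:
  tags <- tags (map<string, bool> -> map<string, bool>, writer required)
  audit <- audit (Geo -> Geo, writer required)
  id <- id (int64 -> int64, writer required)
  attempts: no writer match
  weight: no writer match
  email <- email (string -> string, writer required)
  latitude <- latitude (float32 -> float32, writer optional)
  age (writer side), unknown to reader
  height (writer side), unknown to reader
  audit.blob <- audit.blob (bytes -> int32, writer optional)
  audit.balance <- audit.balance (float32 -> float32, writer required)
  audit.archived <- audit.archived (bool -> bool, writer required)
  audit.price <- audit.price (float64 -> float64, writer required)
  R1 fires at attempts
  R3 fires at audit.blob
  R1 fires at weight
  backward on Session therefore BREAKING (3)


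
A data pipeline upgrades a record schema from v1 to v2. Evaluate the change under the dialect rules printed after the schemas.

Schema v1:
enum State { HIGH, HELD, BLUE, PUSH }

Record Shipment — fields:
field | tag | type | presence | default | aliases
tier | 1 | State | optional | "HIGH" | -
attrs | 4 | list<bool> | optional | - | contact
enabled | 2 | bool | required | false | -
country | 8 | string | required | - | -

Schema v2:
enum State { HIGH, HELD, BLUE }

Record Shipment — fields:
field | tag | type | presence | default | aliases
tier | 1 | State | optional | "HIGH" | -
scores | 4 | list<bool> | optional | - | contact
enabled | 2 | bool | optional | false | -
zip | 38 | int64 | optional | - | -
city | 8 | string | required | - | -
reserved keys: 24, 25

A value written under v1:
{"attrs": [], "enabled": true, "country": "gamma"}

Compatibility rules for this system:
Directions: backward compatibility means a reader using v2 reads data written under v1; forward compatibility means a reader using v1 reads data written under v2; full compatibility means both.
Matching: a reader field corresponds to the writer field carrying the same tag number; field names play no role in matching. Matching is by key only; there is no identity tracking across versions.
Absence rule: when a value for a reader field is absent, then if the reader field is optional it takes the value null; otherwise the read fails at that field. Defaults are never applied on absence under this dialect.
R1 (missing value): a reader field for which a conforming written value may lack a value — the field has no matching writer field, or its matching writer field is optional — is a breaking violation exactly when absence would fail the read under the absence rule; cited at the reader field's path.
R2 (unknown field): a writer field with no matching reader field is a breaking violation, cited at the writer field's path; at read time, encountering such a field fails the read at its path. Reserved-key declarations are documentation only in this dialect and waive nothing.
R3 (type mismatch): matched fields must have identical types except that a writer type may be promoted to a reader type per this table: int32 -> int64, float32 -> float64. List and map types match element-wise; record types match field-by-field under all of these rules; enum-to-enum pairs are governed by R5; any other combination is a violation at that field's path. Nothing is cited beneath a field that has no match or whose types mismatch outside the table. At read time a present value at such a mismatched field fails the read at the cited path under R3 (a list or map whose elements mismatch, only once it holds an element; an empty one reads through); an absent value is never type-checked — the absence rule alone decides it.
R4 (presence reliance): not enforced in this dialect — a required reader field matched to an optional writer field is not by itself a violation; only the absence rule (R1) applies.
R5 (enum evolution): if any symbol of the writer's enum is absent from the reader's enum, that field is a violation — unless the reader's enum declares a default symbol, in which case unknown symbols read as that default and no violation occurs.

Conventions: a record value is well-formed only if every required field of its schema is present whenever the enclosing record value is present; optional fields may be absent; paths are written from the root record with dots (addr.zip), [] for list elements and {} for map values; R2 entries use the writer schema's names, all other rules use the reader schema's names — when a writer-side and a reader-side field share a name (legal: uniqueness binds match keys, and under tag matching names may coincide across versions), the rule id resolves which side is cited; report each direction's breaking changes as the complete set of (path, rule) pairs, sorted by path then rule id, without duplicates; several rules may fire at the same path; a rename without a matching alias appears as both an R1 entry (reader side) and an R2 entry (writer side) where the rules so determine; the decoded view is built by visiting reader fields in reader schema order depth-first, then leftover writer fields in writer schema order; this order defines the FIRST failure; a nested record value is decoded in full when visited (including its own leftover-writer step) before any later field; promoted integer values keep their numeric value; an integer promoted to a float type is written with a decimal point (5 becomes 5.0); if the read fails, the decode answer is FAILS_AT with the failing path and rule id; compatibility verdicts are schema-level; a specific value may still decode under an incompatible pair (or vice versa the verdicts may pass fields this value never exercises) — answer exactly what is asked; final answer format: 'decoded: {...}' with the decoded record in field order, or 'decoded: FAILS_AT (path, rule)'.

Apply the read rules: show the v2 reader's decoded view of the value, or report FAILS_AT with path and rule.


decoded: {"tier": null, "scores": [], "enabled": true, "zip": null, "city": "gamma"}

arrows below run writer -> reader for Shipment
decode walk for Shipment under reader schema v2:
  tier := null (not supplied -> null)
  scores := [] (from writer attrs)
  enabled := true
  zip := null (not supplied -> null)
  city := "gamma" (from writer country)
  => decoded: {"tier": null, "scores": [], "enabled": true, "zip": null, "city": "gamma"}
checking off the Shipment differences that do not matter here:
  enum State (field tier in record Shipment): symbol PUSH removed -> affects the rule determinations only; this particular Shipment value decodes identically
  field enabled in record Shipment: required changed to optional -> affects the rule determinations only; this particular Shipment value decodes identically


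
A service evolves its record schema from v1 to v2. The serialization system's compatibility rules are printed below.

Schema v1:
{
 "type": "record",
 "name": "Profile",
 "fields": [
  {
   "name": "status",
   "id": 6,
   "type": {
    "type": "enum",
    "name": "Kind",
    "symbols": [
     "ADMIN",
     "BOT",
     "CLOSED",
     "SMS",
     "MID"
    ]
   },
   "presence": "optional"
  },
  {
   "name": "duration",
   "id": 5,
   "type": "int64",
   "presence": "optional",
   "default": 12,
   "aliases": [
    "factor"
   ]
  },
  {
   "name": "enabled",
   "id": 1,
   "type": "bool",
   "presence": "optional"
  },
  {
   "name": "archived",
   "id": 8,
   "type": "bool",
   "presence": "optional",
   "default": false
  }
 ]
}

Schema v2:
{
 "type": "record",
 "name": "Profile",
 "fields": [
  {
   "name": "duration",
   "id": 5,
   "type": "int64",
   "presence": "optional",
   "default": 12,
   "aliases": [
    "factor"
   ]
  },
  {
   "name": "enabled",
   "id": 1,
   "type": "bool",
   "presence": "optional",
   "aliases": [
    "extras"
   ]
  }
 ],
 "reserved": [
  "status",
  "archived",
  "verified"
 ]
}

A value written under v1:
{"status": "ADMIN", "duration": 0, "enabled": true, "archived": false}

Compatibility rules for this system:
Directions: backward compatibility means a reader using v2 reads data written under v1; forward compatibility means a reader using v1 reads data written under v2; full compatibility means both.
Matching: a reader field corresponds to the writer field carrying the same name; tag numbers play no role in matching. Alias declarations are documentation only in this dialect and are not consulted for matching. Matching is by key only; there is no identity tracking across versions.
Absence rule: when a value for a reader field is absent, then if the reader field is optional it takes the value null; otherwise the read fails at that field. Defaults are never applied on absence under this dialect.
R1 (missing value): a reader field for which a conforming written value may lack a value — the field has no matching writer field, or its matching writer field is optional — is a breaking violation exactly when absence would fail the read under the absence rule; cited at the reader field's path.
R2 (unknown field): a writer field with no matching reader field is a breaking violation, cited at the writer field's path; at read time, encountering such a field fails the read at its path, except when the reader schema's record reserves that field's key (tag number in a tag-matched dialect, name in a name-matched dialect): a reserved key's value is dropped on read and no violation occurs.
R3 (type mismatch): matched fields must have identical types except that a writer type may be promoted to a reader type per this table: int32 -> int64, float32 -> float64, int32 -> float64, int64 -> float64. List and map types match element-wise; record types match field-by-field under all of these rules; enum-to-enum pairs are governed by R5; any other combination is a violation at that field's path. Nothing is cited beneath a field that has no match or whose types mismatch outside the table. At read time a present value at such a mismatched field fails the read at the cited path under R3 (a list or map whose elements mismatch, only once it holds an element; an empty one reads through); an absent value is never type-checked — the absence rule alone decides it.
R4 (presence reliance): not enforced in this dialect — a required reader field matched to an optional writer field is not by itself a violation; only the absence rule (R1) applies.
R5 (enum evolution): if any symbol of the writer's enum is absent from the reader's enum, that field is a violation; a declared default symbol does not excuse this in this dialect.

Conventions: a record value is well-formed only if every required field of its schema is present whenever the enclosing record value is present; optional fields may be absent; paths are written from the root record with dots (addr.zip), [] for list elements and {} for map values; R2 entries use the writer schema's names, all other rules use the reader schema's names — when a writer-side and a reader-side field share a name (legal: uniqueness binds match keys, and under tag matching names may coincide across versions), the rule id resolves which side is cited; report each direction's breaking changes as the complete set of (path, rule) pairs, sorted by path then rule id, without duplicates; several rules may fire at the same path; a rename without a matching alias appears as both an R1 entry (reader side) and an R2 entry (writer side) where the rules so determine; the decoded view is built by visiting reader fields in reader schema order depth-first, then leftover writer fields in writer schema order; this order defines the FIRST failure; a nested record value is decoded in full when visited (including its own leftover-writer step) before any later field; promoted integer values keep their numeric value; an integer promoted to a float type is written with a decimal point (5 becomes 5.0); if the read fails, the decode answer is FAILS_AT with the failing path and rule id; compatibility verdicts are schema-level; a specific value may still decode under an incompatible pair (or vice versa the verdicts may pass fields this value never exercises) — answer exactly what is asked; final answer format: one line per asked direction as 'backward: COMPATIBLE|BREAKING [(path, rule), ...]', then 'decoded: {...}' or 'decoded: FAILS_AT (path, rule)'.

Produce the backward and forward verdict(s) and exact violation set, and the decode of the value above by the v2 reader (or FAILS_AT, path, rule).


arrows below run writer -> reader for Profile
backward for Profile (reader v2, writer v1):
  writer optional, int64 -> int64: reader duration maps from writer duration
  writer optional, bool -> bool: reader enabled maps from writer enabled
  writer status: unknown to reader
  writer archived: unknown to reader
  => backward: COMPATIBLE
forward for Profile (reader v1, writer v2):
  no writer field matches reader status
  writer optional, int64 -> int64: reader duration maps from writer duration
  writer optional, bool -> bool: reader enabled maps from writer enabled
  no writer field matches reader archived
  => forward: COMPATIBLE
decode (reader v2):
  duration := 0
  enabled := true
  writer status: reserved -> dropped
  writer archived: reserved -> dropped
  => decoded: {"duration": 0, "enabled": true}

backward: COMPATIBLE []; forward: COMPATIBLE []; decoded: {"duration": 0, "enabled": true}


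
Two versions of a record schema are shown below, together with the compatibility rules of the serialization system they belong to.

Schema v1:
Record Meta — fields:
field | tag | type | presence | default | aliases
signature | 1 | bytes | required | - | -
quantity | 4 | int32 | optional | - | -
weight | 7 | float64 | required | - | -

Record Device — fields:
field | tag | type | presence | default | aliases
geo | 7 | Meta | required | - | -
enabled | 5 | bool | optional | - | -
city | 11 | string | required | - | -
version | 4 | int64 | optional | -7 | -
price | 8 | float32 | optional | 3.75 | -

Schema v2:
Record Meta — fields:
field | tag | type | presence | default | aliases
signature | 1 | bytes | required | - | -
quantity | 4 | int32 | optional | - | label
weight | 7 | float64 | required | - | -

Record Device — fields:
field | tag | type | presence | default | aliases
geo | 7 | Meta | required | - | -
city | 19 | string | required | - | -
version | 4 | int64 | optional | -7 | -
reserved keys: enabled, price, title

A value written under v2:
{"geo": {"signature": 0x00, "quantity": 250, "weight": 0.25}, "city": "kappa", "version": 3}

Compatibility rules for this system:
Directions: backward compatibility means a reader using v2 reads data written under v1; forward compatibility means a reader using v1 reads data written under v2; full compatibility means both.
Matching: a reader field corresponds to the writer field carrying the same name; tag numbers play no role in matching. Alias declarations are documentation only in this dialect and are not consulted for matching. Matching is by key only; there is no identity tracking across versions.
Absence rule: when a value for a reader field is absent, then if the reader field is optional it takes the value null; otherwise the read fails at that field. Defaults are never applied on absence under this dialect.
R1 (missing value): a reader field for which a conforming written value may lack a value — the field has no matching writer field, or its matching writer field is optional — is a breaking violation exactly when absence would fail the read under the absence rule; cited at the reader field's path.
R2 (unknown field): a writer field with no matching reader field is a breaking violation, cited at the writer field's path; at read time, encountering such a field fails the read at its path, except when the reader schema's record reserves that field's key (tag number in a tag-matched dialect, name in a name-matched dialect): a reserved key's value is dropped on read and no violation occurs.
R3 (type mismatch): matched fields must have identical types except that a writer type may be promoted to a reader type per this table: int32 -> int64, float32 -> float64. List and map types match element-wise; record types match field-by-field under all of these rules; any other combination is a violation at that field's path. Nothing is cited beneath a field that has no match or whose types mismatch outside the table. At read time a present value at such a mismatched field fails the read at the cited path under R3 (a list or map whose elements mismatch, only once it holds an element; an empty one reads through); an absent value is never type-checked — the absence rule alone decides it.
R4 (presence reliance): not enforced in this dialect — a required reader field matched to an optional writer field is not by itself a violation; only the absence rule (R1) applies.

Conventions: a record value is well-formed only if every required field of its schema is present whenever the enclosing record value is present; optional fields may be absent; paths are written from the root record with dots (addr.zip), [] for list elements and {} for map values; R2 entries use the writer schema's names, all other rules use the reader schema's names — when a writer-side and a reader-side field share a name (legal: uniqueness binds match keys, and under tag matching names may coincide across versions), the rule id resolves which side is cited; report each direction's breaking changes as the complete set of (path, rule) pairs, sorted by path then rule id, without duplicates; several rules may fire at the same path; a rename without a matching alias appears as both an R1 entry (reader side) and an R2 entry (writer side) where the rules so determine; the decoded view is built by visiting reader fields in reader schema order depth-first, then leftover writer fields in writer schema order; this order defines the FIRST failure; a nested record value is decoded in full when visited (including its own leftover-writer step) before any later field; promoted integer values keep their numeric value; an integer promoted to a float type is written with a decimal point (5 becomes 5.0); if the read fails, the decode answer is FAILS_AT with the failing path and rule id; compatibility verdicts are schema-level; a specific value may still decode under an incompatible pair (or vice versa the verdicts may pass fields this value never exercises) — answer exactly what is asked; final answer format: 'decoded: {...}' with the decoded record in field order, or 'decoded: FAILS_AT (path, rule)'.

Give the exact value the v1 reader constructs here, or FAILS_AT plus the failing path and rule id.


decoded: {"geo": {"signature": 0x00, "quantity": 250, "weight": 0.25}, "enabled": null, "city": "kappa", "version": 3, "price": null}

each type pair in Device: writer, then reader
migrating the Device value to v1:
  geo.signature := 0x00
  geo.quantity := 250
  geo.weight := 0.25
  enabled := null (not supplied -> null)
  city := "kappa"
  version := 3
  price := null (not supplied -> null)
  => decoded: {"geo": {"signature": 0x00, "quantity": 250, "weight": 0.25}, "enabled": null, "city": "kappa", "version": 3, "price": null}
diffs on Device not affecting the asked answer:
  field city in record Device: tag 11 changed to 19 -> fires no rule on Device under this dialect and leaves the result unchanged
  removed field enabled from record Device (its key "enabled" joins the reserved list) -> fires no rule on Device under this dialect and leaves the result unchanged
  removed field price from record Device (its key "price" joins the reserved list) -> fires no rule on Device under this dialect and leaves the result unchanged


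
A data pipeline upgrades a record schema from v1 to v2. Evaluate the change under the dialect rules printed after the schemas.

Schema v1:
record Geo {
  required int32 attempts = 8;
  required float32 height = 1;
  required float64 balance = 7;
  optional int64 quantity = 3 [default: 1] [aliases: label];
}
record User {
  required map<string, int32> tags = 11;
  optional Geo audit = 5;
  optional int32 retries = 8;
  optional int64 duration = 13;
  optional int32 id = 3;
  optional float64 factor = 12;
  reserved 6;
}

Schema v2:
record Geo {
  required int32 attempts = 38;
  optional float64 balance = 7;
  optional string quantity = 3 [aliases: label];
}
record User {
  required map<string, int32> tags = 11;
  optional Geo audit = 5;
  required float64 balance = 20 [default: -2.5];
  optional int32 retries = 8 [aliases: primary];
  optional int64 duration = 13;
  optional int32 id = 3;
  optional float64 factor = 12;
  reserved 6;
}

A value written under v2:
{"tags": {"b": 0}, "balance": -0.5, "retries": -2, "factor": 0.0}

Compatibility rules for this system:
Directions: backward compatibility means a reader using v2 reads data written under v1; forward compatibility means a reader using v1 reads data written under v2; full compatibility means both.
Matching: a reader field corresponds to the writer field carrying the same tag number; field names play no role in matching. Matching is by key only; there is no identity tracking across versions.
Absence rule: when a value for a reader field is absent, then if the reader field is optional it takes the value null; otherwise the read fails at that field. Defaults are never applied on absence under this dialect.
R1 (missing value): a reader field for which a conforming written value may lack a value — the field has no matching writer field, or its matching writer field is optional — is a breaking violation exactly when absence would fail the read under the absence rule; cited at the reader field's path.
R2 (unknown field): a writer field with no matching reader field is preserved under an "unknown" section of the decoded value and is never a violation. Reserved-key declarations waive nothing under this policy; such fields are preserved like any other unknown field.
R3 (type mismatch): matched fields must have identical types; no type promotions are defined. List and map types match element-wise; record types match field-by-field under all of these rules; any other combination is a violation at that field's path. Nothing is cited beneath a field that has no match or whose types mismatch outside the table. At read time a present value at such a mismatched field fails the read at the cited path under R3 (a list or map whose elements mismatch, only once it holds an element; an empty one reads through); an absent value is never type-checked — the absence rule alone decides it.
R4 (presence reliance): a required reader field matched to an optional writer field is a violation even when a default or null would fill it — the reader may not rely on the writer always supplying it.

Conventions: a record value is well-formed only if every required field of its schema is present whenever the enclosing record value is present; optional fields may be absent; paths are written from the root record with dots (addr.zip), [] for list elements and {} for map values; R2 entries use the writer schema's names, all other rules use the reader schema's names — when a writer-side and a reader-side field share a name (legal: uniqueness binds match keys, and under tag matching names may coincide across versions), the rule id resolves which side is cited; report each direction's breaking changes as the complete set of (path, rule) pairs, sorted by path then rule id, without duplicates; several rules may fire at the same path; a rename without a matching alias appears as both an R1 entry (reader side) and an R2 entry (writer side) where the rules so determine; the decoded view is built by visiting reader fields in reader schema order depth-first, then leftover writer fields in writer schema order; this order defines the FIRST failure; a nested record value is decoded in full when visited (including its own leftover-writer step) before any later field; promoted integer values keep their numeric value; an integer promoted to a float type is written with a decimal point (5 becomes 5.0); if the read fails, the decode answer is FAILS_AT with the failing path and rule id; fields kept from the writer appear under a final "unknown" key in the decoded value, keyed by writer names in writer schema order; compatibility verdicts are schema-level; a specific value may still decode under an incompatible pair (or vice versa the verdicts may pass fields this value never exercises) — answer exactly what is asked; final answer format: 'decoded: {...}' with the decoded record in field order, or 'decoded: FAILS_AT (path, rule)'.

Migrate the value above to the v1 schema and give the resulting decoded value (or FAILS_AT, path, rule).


decoded: {"tags": {"b": 0}, "audit": null, "retries": -2, "duration": null, "id": null, "factor": 0.0, "unknown": {"balance": -0.5}}

the writer's type comes first in each User pair
decode (reader v1):
  tags := {"b": 0}
  audit := null (absent, optional -> null)
  retries := -2
  duration := null (absent, optional -> null)
  id := null (absent, optional -> null)
  factor := 0.0
  writer balance: kept under "unknown"
  => decoded: {"tags": {"b": 0}, "audit": null, "retries": -2, "duration": null, "id": null, "factor": 0.0, "unknown": {"balance": -0.5}}
the rest of the User diff is inert for this question:
  field attempts in record Geo: tag 8 changed to 38 -> changes User's schema-level verdicts only — the decode of this value is the same
  removed field height from record Geo -> changes User's schema-level verdicts only — the decode of this value is the same
  field quantity in record Geo: type int64 changed to string (its default is dropped) -> changes User's schema-level verdicts only — the decode of this value is the same
  field balance in record Geo: required changed to optional -> changes User's schema-level verdicts only — the decode of this value is the same


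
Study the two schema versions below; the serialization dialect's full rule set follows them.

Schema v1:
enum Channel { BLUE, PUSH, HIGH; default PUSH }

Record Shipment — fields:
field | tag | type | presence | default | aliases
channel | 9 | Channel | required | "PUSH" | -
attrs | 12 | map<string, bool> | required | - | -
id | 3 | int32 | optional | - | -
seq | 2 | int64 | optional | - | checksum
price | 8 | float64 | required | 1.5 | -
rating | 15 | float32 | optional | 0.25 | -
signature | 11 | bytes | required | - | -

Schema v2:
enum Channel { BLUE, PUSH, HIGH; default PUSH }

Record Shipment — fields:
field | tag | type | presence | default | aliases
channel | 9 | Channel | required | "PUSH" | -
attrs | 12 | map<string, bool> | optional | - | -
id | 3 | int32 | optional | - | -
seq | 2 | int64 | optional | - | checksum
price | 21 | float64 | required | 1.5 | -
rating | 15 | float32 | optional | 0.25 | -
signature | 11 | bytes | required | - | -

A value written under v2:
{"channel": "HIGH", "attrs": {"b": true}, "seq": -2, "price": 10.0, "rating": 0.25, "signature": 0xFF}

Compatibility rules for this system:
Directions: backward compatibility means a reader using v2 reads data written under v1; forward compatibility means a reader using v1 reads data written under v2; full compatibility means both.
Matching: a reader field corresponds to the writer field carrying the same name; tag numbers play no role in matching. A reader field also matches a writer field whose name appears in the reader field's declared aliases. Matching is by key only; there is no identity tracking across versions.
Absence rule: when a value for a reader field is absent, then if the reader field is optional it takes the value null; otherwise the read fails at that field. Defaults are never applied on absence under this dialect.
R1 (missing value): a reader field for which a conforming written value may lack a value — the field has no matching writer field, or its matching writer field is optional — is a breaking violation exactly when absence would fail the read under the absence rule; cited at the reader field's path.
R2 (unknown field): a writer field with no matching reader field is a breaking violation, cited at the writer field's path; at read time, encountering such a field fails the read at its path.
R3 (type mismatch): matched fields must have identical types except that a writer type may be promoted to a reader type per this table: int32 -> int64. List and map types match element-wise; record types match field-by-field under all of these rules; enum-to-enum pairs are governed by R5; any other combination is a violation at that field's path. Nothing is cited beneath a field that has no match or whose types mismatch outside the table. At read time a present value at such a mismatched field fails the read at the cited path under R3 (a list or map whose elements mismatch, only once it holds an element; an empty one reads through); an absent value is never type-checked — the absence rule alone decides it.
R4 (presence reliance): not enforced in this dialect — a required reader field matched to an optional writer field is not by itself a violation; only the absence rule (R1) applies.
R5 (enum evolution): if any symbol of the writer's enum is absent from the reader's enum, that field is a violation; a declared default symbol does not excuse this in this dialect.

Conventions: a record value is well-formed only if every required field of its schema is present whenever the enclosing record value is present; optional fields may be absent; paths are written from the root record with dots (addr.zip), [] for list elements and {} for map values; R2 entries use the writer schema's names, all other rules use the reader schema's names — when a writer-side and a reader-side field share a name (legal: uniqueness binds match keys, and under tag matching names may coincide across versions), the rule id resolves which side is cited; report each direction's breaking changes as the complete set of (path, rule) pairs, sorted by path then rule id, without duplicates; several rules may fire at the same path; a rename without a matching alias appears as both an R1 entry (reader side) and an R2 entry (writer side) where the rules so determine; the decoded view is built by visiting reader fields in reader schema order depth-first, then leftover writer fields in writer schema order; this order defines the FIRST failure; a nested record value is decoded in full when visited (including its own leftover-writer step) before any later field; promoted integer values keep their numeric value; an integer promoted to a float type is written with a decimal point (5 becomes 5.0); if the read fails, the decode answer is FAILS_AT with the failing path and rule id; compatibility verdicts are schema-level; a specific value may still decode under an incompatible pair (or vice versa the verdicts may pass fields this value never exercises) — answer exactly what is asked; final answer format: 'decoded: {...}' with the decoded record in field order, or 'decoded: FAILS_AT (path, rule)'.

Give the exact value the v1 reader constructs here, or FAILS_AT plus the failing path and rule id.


arrows below run writer -> reader for Shipment
decode (reader v1):
  channel := "HIGH"
  attrs := {"b": true}
  id := null (not supplied -> null)
  seq := -2
  price := 10.0
  rating := 0.25
  signature := 0xFF
  => decoded: {"channel": "HIGH", "attrs": {"b": true}, "id": null, "seq": -2, "price": 10.0, "rating": 0.25, "signature": 0xFF}
the rest of the Shipment diff is inert for this question:
  field attrs in record Shipment: required changed to optional -> matters for Shipment compatibility verdicts, not for this value's decode
  field price in record Shipment: tag 8 changed to 21 -> triggers nothing under the printed rules; the Shipment answer is the same either way

decoded: {"channel": "HIGH", "attrs": {"b": true}, "id": null, "seq": -2, "price": 10.0, "rating": 0.25, "signature": 0xFF}
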